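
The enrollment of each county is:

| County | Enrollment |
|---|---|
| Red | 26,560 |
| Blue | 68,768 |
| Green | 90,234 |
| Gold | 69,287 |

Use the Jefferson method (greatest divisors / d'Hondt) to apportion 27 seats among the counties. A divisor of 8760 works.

Red 3, Blue 7, Green 10, Gold 7

With modified divisor 8760: modified quotas Red 3.032, Blue 7.850, Green 10.301, Gold 7.909.
Rounding down: Red 3, Blue 7, Green 10, Gold 7 (total 27).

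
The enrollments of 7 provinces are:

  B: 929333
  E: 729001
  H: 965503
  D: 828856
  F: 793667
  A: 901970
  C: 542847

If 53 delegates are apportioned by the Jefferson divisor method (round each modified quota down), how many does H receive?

9

Standard divisor 5691177/53 ≈ 107380.698; standard quotas: B 8.655, E 6.789, H 8.991, D 7.719, F 7.391, A 8.400, C 5.055.
Rounding down gives 8, 6, 8, 7, 7, 8, 5 = 49 seats, so the divisor must be adjusted.
With modified divisor 101700: modified quotas B 9.138, E 7.168, H 9.494, D 8.150, F 7.804, A 8.869, C 5.338.
Rounding down: B 9, E 7, H 9, D 8, F 7, A 8, C 5 (total 53).
H receives 9.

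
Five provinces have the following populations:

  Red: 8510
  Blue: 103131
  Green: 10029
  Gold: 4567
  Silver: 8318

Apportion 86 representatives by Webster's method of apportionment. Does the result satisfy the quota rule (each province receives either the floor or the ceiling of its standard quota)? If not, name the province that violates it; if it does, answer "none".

Standard quotas: Red 5.439, Blue 65.916, Green 6.410, Gold 2.919, Silver 5.316.
Webster allocation: Red 5, Blue 67, Green 6, Gold 3, Silver 5.
Blue has quota 65.916 (lower 65, upper 66) but receives 67 — outside the quota interval.

Blue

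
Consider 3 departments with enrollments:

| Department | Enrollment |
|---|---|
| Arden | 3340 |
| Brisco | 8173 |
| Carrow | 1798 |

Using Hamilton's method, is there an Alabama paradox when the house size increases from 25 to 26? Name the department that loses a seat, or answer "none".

Carrow

At 25 seats: Arden 6, Brisco 15, Carrow 4.
At 26 seats: Arden 7, Brisco 16, Carrow 3.
Carrow drops from 4 to 3.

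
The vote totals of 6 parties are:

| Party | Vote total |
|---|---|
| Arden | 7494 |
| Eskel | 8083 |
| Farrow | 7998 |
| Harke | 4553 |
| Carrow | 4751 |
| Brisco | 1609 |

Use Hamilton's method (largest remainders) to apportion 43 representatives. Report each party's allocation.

Standard divisor: 34488 ÷ 43 ≈ 802.047.
Standard quotas: Arden 9.3436, Eskel 10.0780, Farrow 9.9720, Harke 5.6767, Carrow 5.9236, Brisco 2.0061.
Lower quotas: Arden 9, Eskel 10, Farrow 9, Harke 5, Carrow 5, Brisco 2 (sum 40, leaving 3 seats).
Remainders in descending order: Farrow 0.9720, Carrow 0.9236, Harke 0.6767, Arden 0.3436, Eskel 0.0780, Brisco 0.0061.
The surplus seats go to Farrow, Carrow, Harke.

Arden: 9, Eskel: 10, Farrow: 10, Harke: 6, Carrow: 6, Brisco: 2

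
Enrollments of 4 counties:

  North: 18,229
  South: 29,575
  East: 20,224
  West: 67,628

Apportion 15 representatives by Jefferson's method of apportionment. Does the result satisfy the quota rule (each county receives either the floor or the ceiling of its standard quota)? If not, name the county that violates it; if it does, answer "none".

Standard quotas: North 2.016, South 3.270, East 2.236, West 7.478.
Jefferson allocation: North 2, South 3, East 2, West 8.
Every allocation lies between the lower and upper quota.

none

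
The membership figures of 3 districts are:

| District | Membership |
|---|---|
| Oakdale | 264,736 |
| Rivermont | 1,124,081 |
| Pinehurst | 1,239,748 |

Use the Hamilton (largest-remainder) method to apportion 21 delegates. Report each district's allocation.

Standard divisor: 2628565 ÷ 21 ≈ 125169.762.
Standard quotas: Oakdale 2.1150, Rivermont 8.9805, Pinehurst 9.9045.
Lower quotas: Oakdale 2, Rivermont 8, Pinehurst 9 (sum 19, leaving 2 seats).
Remainders in descending order: Rivermont 0.9805, Pinehurst 0.9045, Oakdale 0.1150.
The surplus seats go to Rivermont, Pinehurst.

Oakdale: 2; Rivermont: 9; Pinehurst: 10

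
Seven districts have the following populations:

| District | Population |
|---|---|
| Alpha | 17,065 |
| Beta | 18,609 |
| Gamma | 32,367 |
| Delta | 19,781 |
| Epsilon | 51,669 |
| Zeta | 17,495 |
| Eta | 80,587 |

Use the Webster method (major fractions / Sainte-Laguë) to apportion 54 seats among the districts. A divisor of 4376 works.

With modified divisor 4376: modified quotas Alpha 3.900, Beta 4.253, Gamma 7.396, Delta 4.520, Epsilon 11.807, Zeta 3.998, Eta 18.416.
Rounding to the nearest integer: Alpha 4, Beta 4, Gamma 7, Delta 5, Epsilon 12, Zeta 4, Eta 18 (total 54).

Alpha=4; Beta=4; Gamma=7; Delta=5; Epsilon=12; Zeta=4; Eta=18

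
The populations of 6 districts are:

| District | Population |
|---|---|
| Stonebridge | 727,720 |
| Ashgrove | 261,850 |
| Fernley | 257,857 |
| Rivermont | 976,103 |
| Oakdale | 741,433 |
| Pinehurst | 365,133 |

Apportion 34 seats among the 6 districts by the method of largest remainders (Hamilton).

The standard divisor is 3330096/34 = 97944.
Standard quotas: Stonebridge 7.4300, Ashgrove 2.6735, Fernley 2.6327, Rivermont 9.9659, Oakdale 7.5700, Pinehurst 3.7280.
Lower quotas: Stonebridge 7, Ashgrove 2, Fernley 2, Rivermont 9, Oakdale 7, Pinehurst 3 (sum 30, leaving 4 seats).
Remainders in descending order: Rivermont 0.9659, Pinehurst 0.7280, Ashgrove 0.6735, Fernley 0.6327, Oakdale 0.5700, Stonebridge 0.4300.
Largest remainders: Rivermont, Pinehurst, Ashgrove, Fernley receive the extra seats.

Stonebridge 7, Ashgrove 3, Fernley 3, Rivermont 10, Oakdale 7, Pinehurst 4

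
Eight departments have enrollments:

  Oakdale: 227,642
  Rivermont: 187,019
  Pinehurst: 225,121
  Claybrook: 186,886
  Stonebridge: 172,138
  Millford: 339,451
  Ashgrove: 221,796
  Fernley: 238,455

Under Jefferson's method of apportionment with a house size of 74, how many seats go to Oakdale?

Standard divisor 1798508/74 ≈ 24304.162; standard quotas: Oakdale 9.366, Rivermont 7.695, Pinehurst 9.263, Claybrook 7.689, Stonebridge 7.083, Millford 13.967, Ashgrove 9.126, Fernley 9.811.
Rounding down gives 9, 7, 9, 7, 7, 13, 9, 9 = 70 seats, so the divisor must be adjusted.
With modified divisor 23100: modified quotas Oakdale 9.855, Rivermont 8.096, Pinehurst 9.745, Claybrook 8.090, Stonebridge 7.452, Millford 14.695, Ashgrove 9.602, Fernley 10.323.
Rounding down: Oakdale 9, Rivermont 8, Pinehurst 9, Claybrook 8, Stonebridge 7, Millford 14, Ashgrove 9, Fernley 10 (total 74).
Oakdale receives 9.

9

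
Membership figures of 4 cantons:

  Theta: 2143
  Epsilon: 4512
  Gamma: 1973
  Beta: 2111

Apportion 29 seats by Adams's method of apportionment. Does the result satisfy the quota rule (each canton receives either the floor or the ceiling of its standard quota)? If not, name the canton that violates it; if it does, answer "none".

Standard quotas: Theta 5.787, Epsilon 12.184, Gamma 5.328, Beta 5.701.
Adams allocation: Theta 6, Epsilon 12, Gamma 5, Beta 6.
Every allocation lies between the lower and upper quota.

none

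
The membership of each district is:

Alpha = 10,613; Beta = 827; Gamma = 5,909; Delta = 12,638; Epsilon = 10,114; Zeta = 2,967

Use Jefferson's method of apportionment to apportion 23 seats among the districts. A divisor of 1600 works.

With modified divisor 1600: modified quotas Alpha 6.633, Beta 0.517, Gamma 3.693, Delta 7.899, Epsilon 6.321, Zeta 1.854.
Rounding down: Alpha 6, Beta 0, Gamma 3, Delta 7, Epsilon 6, Zeta 1 (total 23).

Alpha 6; Beta 0; Gamma 3; Delta 7; Epsilon 6; Zeta 1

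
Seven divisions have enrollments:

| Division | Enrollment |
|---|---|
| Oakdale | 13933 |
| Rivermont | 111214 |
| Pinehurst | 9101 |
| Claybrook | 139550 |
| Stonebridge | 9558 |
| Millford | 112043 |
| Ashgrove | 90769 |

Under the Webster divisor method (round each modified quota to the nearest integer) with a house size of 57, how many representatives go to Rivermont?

13

Standard divisor 486168/57 ≈ 8529.263; standard quotas: Oakdale 1.634, Rivermont 13.039, Pinehurst 1.067, Claybrook 16.361, Stonebridge 1.121, Millford 13.136, Ashgrove 10.642.
Rounding to the nearest integer gives Oakdale 2, Rivermont 13, Pinehurst 1, Claybrook 16, Stonebridge 1, Millford 13, Ashgrove 11 — total 57, matching the house size, so no adjustment is needed.
Rivermont receives 13.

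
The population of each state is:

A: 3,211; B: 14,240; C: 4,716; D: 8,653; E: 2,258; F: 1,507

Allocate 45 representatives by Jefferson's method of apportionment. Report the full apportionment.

A 4; B 19; C 6; D 11; E 3; F 2

Standard divisor 34585/45 ≈ 768.556; standard quotas: A 4.178, B 18.528, C 6.136, D 11.259, E 2.938, F 1.961.
Rounding down gives 4, 18, 6, 11, 2, 1 = 42 seats, so the divisor must be adjusted.
With modified divisor 740: modified quotas A 4.339, B 19.243, C 6.373, D 11.693, E 3.051, F 2.036.
Rounding down: A 4, B 19, C 6, D 11, E 3, F 2 (total 45).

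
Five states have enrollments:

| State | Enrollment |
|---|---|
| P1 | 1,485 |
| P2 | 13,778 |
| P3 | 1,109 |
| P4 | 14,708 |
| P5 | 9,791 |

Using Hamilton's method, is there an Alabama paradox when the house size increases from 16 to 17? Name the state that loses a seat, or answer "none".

At 16 seats: P1 1, P2 5, P3 0, P4 6, P5 4.
At 17 seats: P1 1, P2 6, P3 0, P4 6, P5 4.
No state's allocation decreased.

none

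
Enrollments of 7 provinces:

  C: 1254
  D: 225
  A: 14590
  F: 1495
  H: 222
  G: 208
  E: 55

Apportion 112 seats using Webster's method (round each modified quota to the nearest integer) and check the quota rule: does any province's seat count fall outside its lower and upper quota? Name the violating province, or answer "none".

A

Standard quotas: C 7.781, D 1.396, A 90.536, F 9.277, H 1.378, G 1.291, E 0.341.
Webster allocation: C 8, D 1, A 92, F 9, H 1, G 1, E 0.
A has quota 90.536 (lower 90, upper 91) but receives 92 — outside the quota interval.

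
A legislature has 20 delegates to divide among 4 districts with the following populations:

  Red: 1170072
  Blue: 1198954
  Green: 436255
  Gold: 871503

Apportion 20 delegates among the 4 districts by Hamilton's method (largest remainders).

Red 6, Blue 7, Green 2, Gold 5

Total 3676784; standard divisor 3676784/20 ≈ 183839.2.
Standard quotas: Red 6.3646, Blue 6.5218, Green 2.3730, Gold 4.7406.
Lower quotas: Red 6, Blue 6, Green 2, Gold 4 (sum 18, leaving 2 seats).
Remainders in descending order: Gold 0.7406, Blue 0.5218, Green 0.3730, Red 0.3646.
Largest remainders: Gold, Blue receive the extra seats.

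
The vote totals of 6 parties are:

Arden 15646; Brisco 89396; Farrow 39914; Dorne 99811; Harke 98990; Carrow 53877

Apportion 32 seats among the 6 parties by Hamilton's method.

Arden=1; Brisco=7; Farrow=3; Dorne=8; Harke=8; Carrow=5

The standard divisor is 397634/32 ≈ 12426.062.
Standard quotas: Arden 1.2591, Brisco 7.1942, Farrow 3.2121, Dorne 8.0324, Harke 7.9663, Carrow 4.3358.
Lower quotas: Arden 1, Brisco 7, Farrow 3, Dorne 8, Harke 7, Carrow 4 (sum 30, leaving 2 seats).
Remainders in descending order: Harke 0.9663, Carrow 0.3358, Arden 0.2591, Farrow 0.2121, Brisco 0.1942, Dorne 0.0324.
The surplus seats go to Harke, Carrow.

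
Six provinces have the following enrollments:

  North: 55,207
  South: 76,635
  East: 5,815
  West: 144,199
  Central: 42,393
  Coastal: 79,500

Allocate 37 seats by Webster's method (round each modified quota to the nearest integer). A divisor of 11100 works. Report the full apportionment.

With modified divisor 11100: modified quotas North 4.974, South 6.904, East 0.524, West 12.991, Central 3.819, Coastal 7.162.
Rounding to the nearest integer: North 5, South 7, East 1, West 13, Central 4, Coastal 7 (total 37).

North 5, South 7, East 1, West 13, Central 4, Coastal 7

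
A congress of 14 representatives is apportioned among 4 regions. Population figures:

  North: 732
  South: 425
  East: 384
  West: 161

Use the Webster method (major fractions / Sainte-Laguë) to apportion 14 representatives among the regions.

North 6, South 4, East 3, West 1

Standard divisor 1702/14 ≈ 121.571; standard quotas: North 6.021, South 3.496, East 3.159, West 1.324.
Rounding to the nearest integer gives 6, 3, 3, 1 = 13 seats, so the divisor must be adjusted.
With modified divisor 120: modified quotas North 6.100, South 3.542, East 3.200, West 1.342.
Rounding to the nearest integer: North 6, South 4, East 3, West 1 (total 14).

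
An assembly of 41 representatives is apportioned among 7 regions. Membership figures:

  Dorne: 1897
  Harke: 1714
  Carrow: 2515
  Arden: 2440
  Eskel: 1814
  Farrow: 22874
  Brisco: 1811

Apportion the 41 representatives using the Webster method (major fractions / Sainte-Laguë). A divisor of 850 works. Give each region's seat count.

With modified divisor 850: modified quotas Dorne 2.232, Harke 2.016, Carrow 2.959, Arden 2.871, Eskel 2.134, Farrow 26.911, Brisco 2.131.
Rounding to the nearest integer: Dorne 2, Harke 2, Carrow 3, Arden 3, Eskel 2, Farrow 27, Brisco 2 (total 41).

Dorne=2, Harke=2, Carrow=3, Arden=3, Eskel=2, Farrow=27, Brisco=2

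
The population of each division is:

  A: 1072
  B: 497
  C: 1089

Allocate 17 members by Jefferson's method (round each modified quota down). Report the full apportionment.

A 7; B 3; C 7

Standard divisor 2658/17 ≈ 156.353; standard quotas: A 6.856, B 3.179, C 6.965.
Rounding down gives 6, 3, 6 = 15 seats, so the divisor must be adjusted.
With modified divisor 140: modified quotas A 7.657, B 3.550, C 7.779.
Rounding down: A 7, B 3, C 7 (total 17).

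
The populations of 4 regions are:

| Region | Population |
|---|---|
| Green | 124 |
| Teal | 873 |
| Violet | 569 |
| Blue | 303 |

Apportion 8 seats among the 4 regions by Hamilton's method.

Green 1, Teal 4, Violet 2, Blue 1

Standard divisor: 1869 ÷ 8 ≈ 233.625.
Standard quotas: Green 0.531, Teal 3.737, Violet 2.436, Blue 1.297.
Lower quotas: Green 0, Teal 3, Violet 2, Blue 1 (sum 6, leaving 2 seats).
Remainders in descending order: Teal 0.737, Green 0.531, Violet 0.436, Blue 0.297.
Largest remainders: Teal, Green receive the extra seats.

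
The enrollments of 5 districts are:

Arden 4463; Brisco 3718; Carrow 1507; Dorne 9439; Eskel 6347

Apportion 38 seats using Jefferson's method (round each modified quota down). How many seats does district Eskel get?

10

Standard divisor 25474/38 ≈ 670.368; standard quotas: Arden 6.658, Brisco 5.546, Carrow 2.248, Dorne 14.080, Eskel 9.468.
Rounding down gives 6, 5, 2, 14, 9 = 36 seats, so the divisor must be adjusted.
With modified divisor 632: modified quotas Arden 7.062, Brisco 5.883, Carrow 2.384, Dorne 14.935, Eskel 10.043.
Rounding down: Arden 7, Brisco 5, Carrow 2, Dorne 14, Eskel 10 (total 38).
Eskel receives 10.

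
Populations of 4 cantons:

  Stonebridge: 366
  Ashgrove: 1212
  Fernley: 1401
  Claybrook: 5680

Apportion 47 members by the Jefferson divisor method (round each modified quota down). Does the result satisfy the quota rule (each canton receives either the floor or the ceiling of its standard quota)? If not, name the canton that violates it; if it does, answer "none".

Standard quotas: Stonebridge 1.987, Ashgrove 6.579, Fernley 7.604, Claybrook 30.830.
Jefferson allocation: Stonebridge 2, Ashgrove 6, Fernley 7, Claybrook 32.
Claybrook has quota 30.830 (lower 30, upper 31) but receives 32 — outside the quota interval.

Claybrook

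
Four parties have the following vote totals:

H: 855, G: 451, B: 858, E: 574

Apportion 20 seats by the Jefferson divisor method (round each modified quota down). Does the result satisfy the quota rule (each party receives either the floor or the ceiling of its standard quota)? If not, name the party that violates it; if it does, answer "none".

none

Standard quotas: H 6.245, G 3.294, B 6.267, E 4.193.
Jefferson allocation: H 6, G 3, B 7, E 4.
Every allocation lies between the lower and upper quota.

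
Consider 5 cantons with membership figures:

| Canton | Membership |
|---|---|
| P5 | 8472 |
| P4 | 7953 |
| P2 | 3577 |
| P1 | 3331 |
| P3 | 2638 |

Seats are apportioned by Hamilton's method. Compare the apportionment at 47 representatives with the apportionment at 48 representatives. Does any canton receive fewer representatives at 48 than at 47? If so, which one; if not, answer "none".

At 47 seats: P5 15, P4 14, P2 7, P1 6, P3 5.
At 48 seats: P5 16, P4 15, P2 6, P1 6, P3 5.
P2 drops from 7 to 6.

P2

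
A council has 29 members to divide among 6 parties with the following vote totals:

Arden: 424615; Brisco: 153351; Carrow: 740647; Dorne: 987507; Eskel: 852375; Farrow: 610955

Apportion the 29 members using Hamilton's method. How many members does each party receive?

Arden 3, Brisco 1, Carrow 6, Dorne 8, Eskel 6, Farrow 5

The standard divisor is 3769450/29 ≈ 129981.034.
Standard quotas: Arden 3.2667, Brisco 1.1798, Carrow 5.6981, Dorne 7.5973, Eskel 6.5577, Farrow 4.7003.
Lower quotas: Arden 3, Brisco 1, Carrow 5, Dorne 7, Eskel 6, Farrow 4 (sum 26, leaving 3 seats).
Remainders in descending order: Farrow 0.7003, Carrow 0.6981, Dorne 0.5973, Eskel 0.5577, Arden 0.2667, Brisco 0.1798.
Largest remainders: Farrow, Carrow, Dorne receive the extra seats.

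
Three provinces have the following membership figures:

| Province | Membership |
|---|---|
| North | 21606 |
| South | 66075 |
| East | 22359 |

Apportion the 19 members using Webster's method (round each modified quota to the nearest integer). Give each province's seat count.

Standard divisor 110040/19 ≈ 5791.579; standard quotas: North 3.731, South 11.409, East 3.861.
Rounding to the nearest integer gives North 4, South 11, East 4 — total 19, matching the house size, so no adjustment is needed.

North 4; South 11; East 4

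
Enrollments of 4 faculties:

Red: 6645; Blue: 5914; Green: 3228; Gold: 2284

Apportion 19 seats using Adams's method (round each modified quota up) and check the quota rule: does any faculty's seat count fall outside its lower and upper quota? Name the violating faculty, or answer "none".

none

Standard quotas: Red 6.987, Blue 6.218, Green 3.394, Gold 2.401.
Adams allocation: Red 7, Blue 6, Green 3, Gold 3.
Every allocation lies between the lower and upper quota.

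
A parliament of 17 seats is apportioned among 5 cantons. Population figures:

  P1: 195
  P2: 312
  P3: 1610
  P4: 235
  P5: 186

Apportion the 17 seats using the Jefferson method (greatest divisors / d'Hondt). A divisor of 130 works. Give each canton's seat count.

P1: 1, P2: 2, P3: 12, P4: 1, P5: 1

With modified divisor 130: modified quotas P1 1.500, P2 2.400, P3 12.385, P4 1.808, P5 1.431.
Rounding down: P1 1, P2 2, P3 12, P4 1, P5 1 (total 17).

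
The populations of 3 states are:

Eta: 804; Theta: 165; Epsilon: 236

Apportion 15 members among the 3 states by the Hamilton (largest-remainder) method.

Eta: 10; Theta: 2; Epsilon: 3

The standard divisor is 1205/15 ≈ 80.333.
Standard quotas: Eta 10.008, Theta 2.054, Epsilon 2.938.
Lower quotas: Eta 10, Theta 2, Epsilon 2 (sum 14, leaving 1 seat).
Remainders in descending order: Epsilon 0.938, Theta 0.054, Eta 0.008.
Largest remainder: Epsilon receives the extra seat.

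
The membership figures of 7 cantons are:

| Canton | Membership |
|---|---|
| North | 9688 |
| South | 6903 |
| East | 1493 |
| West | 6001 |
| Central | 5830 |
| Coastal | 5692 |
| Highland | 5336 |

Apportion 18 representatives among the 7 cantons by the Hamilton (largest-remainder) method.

North 4, South 3, East 1, West 3, Central 3, Coastal 2, Highland 2

Total 40943; standard divisor 40943/18 ≈ 2274.611.
Standard quotas: North 4.2592, South 3.0348, East 0.6564, West 2.6383, Central 2.5631, Coastal 2.5024, Highland 2.3459.
Lower quotas: North 4, South 3, East 0, West 2, Central 2, Coastal 2, Highland 2 (sum 15, leaving 3 seats).
Remainders in descending order: East 0.6564, West 0.6383, Central 0.5631, Coastal 0.5024, Highland 0.3459, North 0.2592, South 0.0348.
The surplus seats go to East, West, Central.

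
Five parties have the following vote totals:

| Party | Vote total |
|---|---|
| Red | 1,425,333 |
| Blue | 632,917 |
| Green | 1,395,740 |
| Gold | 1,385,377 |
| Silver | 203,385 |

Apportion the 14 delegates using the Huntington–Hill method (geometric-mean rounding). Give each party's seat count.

With divisor 401420: modified quotas Red 3.551, Blue 1.577, Green 3.477, Gold 3.451, Silver 0.507.
Geometric-mean thresholds: Red √(3·4)=3.464, Blue √(1·2)=1.414, Green √(3·4)=3.464, Gold √(3·4)=3.464, Silver (min 1).
Each quota rounded against its threshold gives Red 4, Blue 2, Green 4, Gold 3, Silver 1 (total 14).

Red 4, Blue 2, Green 4, Gold 3, Silver 1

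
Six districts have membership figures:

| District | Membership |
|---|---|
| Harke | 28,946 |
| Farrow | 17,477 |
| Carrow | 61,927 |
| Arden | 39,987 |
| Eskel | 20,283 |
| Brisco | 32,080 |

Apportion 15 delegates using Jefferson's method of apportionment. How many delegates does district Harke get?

Standard divisor 200700/15 ≈ 13380; standard quotas: Harke 2.163, Farrow 1.306, Carrow 4.628, Arden 2.989, Eskel 1.516, Brisco 2.398.
Rounding down gives 2, 1, 4, 2, 1, 2 = 12 seats, so the divisor must be adjusted.
With modified divisor 10500: modified quotas Harke 2.757, Farrow 1.664, Carrow 5.898, Arden 3.808, Eskel 1.932, Brisco 3.055.
Rounding down: Harke 2, Farrow 1, Carrow 5, Arden 3, Eskel 1, Brisco 3 (total 15).
Harke receives 2.

2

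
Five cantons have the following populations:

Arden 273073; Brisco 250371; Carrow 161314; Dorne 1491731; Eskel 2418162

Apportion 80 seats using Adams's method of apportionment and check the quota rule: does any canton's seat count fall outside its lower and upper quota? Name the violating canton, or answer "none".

Eskel

Standard quotas: Arden 4.755, Brisco 4.359, Carrow 2.809, Dorne 25.973, Eskel 42.104.
Adams allocation: Arden 5, Brisco 5, Carrow 3, Dorne 26, Eskel 41.
Eskel has quota 42.104 (lower 42, upper 43) but receives 41 — outside the quota interval.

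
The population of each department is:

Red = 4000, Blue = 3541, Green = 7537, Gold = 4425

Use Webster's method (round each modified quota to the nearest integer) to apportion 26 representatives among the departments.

Red 5; Blue 5; Green 10; Gold 6

Standard divisor 19503/26 ≈ 750.115; standard quotas: Red 5.333, Blue 4.721, Green 10.048, Gold 5.899.
Rounding to the nearest integer gives Red 5, Blue 5, Green 10, Gold 6 — total 26, matching the house size, so no adjustment is needed.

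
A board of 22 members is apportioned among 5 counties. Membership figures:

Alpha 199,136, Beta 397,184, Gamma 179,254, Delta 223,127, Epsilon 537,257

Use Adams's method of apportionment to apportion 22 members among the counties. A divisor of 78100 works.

Alpha=3, Beta=6, Gamma=3, Delta=3, Epsilon=7

With modified divisor 78100: modified quotas Alpha 2.550, Beta 5.086, Gamma 2.295, Delta 2.857, Epsilon 6.879.
Rounding up: Alpha 3, Beta 6, Gamma 3, Delta 3, Epsilon 7 (total 22).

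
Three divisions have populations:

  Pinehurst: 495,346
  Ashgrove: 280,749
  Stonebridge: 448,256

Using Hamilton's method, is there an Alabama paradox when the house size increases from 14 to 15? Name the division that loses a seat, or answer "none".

none

At 14 seats: Pinehurst 6, Ashgrove 3, Stonebridge 5.
At 15 seats: Pinehurst 6, Ashgrove 3, Stonebridge 6.
No division's allocation decreased.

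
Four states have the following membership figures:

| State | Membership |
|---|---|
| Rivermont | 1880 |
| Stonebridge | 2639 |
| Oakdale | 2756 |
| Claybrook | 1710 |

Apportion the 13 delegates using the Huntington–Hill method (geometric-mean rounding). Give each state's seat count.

Rivermont: 3, Stonebridge: 4, Oakdale: 4, Claybrook: 2

With divisor 730: modified quotas Rivermont 2.575, Stonebridge 3.615, Oakdale 3.775, Claybrook 2.342.
Geometric-mean thresholds: Rivermont √(2·3)=2.449, Stonebridge √(3·4)=3.464, Oakdale √(3·4)=3.464, Claybrook √(2·3)=2.449.
Each quota rounded against its threshold gives Rivermont 3, Stonebridge 4, Oakdale 4, Claybrook 2 (total 13).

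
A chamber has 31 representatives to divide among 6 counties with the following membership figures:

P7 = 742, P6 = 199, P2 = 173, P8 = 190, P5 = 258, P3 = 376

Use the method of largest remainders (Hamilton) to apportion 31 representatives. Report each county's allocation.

Total 1938; standard divisor 1938/31 ≈ 62.516.
Standard quotas: P7 11.869, P6 3.183, P2 2.767, P8 3.039, P5 4.127, P3 6.014.
Lower quotas: P7 11, P6 3, P2 2, P8 3, P5 4, P3 6 (sum 29, leaving 2 seats).
Remainders in descending order: P7 0.869, P2 0.767, P6 0.183, P5 0.127, P8 0.039, P3 0.014.
The surplus seats go to P7, P2.

P7=12, P6=3, P2=3, P8=3, P5=4, P3=6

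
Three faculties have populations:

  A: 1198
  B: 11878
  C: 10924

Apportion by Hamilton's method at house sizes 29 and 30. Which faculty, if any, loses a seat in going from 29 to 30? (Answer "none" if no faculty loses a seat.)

At 29 seats: A 2, B 14, C 13.
At 30 seats: A 1, B 15, C 14.
A drops from 2 to 1.

A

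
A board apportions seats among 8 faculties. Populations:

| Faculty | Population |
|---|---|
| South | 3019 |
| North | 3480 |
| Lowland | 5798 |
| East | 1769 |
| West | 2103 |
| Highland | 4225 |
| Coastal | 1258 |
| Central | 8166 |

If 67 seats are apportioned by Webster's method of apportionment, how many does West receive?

5

Standard divisor 29818/67 ≈ 445.045; standard quotas: South 6.784, North 7.819, Lowland 13.028, East 3.975, West 4.725, Highland 9.493, Coastal 2.827, Central 18.349.
Rounding to the nearest integer gives South 7, North 8, Lowland 13, East 4, West 5, Highland 9, Coastal 3, Central 18 — total 67, matching the house size, so no adjustment is needed.
West receives 5.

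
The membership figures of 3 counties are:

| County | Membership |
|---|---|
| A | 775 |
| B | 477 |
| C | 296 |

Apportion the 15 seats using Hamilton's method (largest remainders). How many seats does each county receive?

A 7, B 5, C 3

Standard divisor: 1548 ÷ 15 ≈ 103.2.
Standard quotas: A 7.510, B 4.622, C 2.868.
Lower quotas: A 7, B 4, C 2 (sum 13, leaving 2 seats).
Remainders in descending order: C 0.868, B 0.622, A 0.510.
Largest remainders: C, B receive the extra seats.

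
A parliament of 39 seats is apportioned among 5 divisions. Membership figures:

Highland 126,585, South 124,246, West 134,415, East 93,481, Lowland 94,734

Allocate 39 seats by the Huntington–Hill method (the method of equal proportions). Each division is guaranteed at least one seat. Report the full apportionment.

With divisor 14630: modified quotas Highland 8.652, South 8.493, West 9.188, East 6.390, Lowland 6.475.
Geometric-mean thresholds: Highland √(8·9)=8.485, South √(8·9)=8.485, West √(9·10)=9.487, East √(6·7)=6.481, Lowland √(6·7)=6.481.
Each quota rounded against its threshold gives Highland 9, South 9, West 9, East 6, Lowland 6 (total 39).

Highland 9, South 9, West 9, East 6, Lowland 6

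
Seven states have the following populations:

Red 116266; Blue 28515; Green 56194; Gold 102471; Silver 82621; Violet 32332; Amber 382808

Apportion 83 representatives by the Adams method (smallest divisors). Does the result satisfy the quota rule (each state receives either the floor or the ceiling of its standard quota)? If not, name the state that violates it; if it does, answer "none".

Amber

Standard quotas: Red 12.044, Blue 2.954, Green 5.821, Gold 10.615, Silver 8.559, Violet 3.349, Amber 39.656.
Adams allocation: Red 12, Blue 3, Green 6, Gold 11, Silver 9, Violet 4, Amber 38.
Amber has quota 39.656 (lower 39, upper 40) but receives 38 — outside the quota interval.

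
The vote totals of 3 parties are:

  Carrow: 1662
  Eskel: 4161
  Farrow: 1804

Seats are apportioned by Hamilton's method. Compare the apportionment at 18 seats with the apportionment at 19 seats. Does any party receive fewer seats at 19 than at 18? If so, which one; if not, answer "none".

At 18 seats: Carrow 4, Eskel 10, Farrow 4.
At 19 seats: Carrow 4, Eskel 10, Farrow 5.
No party's allocation decreased.

none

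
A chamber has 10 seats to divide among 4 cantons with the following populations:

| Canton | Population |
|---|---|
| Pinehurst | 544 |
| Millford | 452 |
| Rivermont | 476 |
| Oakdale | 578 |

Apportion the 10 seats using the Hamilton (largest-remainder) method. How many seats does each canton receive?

The standard divisor is 2050/10 = 205.
Standard quotas: Pinehurst 2.654, Millford 2.205, Rivermont 2.322, Oakdale 2.820.
Lower quotas: Pinehurst 2, Millford 2, Rivermont 2, Oakdale 2 (sum 8, leaving 2 seats).
Remainders in descending order: Oakdale 0.820, Pinehurst 0.654, Rivermont 0.322, Millford 0.205.
Largest remainders: Oakdale, Pinehurst receive the extra seats.

Pinehurst 3; Millford 2; Rivermont 2; Oakdale 3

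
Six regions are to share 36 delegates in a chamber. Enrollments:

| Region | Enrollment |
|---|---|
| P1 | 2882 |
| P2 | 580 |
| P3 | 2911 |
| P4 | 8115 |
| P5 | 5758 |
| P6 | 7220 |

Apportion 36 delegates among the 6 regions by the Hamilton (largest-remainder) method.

Total 27466; standard divisor 27466/36 ≈ 762.944.
Standard quotas: P1 3.7775, P2 0.7602, P3 3.8155, P4 10.6364, P5 7.5471, P6 9.4633.
Lower quotas: P1 3, P2 0, P3 3, P4 10, P5 7, P6 9 (sum 32, leaving 4 seats).
Remainders in descending order: P3 0.8155, P1 0.7775, P2 0.7602, P4 0.6364, P5 0.5471, P6 0.4633.
The surplus seats go to P3, P1, P2, P4.

P1 4, P2 1, P3 4, P4 11, P5 7, P6 9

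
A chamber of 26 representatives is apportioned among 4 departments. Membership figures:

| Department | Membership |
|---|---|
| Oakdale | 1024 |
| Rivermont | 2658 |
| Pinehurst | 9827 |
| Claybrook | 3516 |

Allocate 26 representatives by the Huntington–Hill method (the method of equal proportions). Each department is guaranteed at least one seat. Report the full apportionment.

With divisor 660: modified quotas Oakdale 1.552, Rivermont 4.027, Pinehurst 14.889, Claybrook 5.327.
Geometric-mean thresholds: Oakdale √(1·2)=1.414, Rivermont √(4·5)=4.472, Pinehurst √(14·15)=14.491, Claybrook √(5·6)=5.477.
Each quota rounded against its threshold gives Oakdale 2, Rivermont 4, Pinehurst 15, Claybrook 5 (total 26).

Oakdale 2; Rivermont 4; Pinehurst 15; Claybrook 5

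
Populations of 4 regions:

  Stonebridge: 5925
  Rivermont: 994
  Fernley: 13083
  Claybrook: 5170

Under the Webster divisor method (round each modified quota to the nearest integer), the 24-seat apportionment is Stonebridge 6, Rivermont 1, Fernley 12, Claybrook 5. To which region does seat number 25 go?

Priority for the next seat is population ÷ (current seats + 0.5).
Priorities: Stonebridge 911.538, Rivermont 662.667, Fernley 1046.640, Claybrook 940.000.
Highest priority: Fernley.

Fernley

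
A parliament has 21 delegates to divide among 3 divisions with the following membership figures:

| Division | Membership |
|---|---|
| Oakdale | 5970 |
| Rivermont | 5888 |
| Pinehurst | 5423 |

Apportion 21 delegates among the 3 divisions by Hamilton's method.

The standard divisor is 17281/21 ≈ 822.905.
Standard quotas: Oakdale 7.2548, Rivermont 7.1551, Pinehurst 6.5901.
Lower quotas: Oakdale 7, Rivermont 7, Pinehurst 6 (sum 20, leaving 1 seat).
Remainders in descending order: Pinehurst 0.5901, Oakdale 0.2548, Rivermont 0.1551.
The surplus seat goes to Pinehurst.

Oakdale: 7, Rivermont: 7, Pinehurst: 7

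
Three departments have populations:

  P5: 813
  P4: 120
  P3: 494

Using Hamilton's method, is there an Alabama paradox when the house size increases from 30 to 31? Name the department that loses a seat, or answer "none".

At 30 seats: P5 17, P4 3, P3 10.
At 31 seats: P5 18, P4 2, P3 11.
P4 drops from 3 to 2.

P4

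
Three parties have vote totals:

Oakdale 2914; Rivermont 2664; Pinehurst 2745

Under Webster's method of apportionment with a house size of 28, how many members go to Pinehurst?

9

Standard divisor 8323/28 ≈ 297.25; standard quotas: Oakdale 9.803, Rivermont 8.962, Pinehurst 9.235.
Rounding to the nearest integer gives Oakdale 10, Rivermont 9, Pinehurst 9 — total 28, matching the house size, so no adjustment is needed.
Pinehurst receives 9.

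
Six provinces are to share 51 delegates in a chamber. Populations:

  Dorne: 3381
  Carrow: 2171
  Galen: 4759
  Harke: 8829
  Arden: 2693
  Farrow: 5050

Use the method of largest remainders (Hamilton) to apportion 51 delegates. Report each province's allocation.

Standard divisor: 26883 ÷ 51 ≈ 527.118.
Standard quotas: Dorne 6.4141, Carrow 4.1186, Galen 9.0283, Harke 16.7496, Arden 5.1089, Farrow 9.5804.
Lower quotas: Dorne 6, Carrow 4, Galen 9, Harke 16, Arden 5, Farrow 9 (sum 49, leaving 2 seats).
Remainders in descending order: Harke 0.7496, Farrow 0.5804, Dorne 0.4141, Carrow 0.1186, Arden 0.1089, Galen 0.0283.
Largest remainders: Harke, Farrow receive the extra seats.

Dorne 6, Carrow 4, Galen 9, Harke 17, Arden 5, Farrow 10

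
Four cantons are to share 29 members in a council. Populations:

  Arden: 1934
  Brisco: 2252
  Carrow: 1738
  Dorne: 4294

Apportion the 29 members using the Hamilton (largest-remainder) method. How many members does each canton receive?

Arden 6, Brisco 6, Carrow 5, Dorne 12

Total 10218; standard divisor 10218/29 ≈ 352.345.
Standard quotas: Arden 5.489, Brisco 6.391, Carrow 4.933, Dorne 12.187.
Lower quotas: Arden 5, Brisco 6, Carrow 4, Dorne 12 (sum 27, leaving 2 seats).
Remainders in descending order: Carrow 0.933, Arden 0.489, Brisco 0.391, Dorne 0.187.
Largest remainders: Carrow, Arden receive the extra seats.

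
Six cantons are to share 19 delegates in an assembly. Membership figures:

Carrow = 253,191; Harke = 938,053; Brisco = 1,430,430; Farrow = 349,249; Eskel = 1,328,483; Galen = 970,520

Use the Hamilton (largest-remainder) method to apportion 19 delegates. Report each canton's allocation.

Carrow 1, Harke 3, Brisco 5, Farrow 1, Eskel 5, Galen 4

The standard divisor is 5269926/19 ≈ 277364.526.
Standard quotas: Carrow 0.9128, Harke 3.3820, Brisco 5.1572, Farrow 1.2592, Eskel 4.7897, Galen 3.4991.
Lower quotas: Carrow 0, Harke 3, Brisco 5, Farrow 1, Eskel 4, Galen 3 (sum 16, leaving 3 seats).
Remainders in descending order: Carrow 0.9128, Eskel 0.7897, Galen 0.4991, Harke 0.3820, Farrow 0.2592, Brisco 0.1572.
The surplus seats go to Carrow, Eskel, Galen.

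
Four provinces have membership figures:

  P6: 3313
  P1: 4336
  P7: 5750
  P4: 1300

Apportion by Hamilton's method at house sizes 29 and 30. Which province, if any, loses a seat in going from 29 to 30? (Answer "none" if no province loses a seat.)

P4

At 29 seats: P6 6, P1 9, P7 11, P4 3.
At 30 seats: P6 7, P1 9, P7 12, P4 2.
P4 drops from 3 to 2.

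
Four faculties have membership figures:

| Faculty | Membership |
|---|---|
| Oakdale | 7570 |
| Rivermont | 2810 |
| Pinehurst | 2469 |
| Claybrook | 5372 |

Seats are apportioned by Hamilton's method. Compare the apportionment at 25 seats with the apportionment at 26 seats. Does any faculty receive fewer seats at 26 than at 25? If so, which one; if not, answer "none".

At 25 seats: Oakdale 10, Rivermont 4, Pinehurst 4, Claybrook 7.
At 26 seats: Oakdale 11, Rivermont 4, Pinehurst 3, Claybrook 8.
Pinehurst drops from 4 to 3.

Pinehurst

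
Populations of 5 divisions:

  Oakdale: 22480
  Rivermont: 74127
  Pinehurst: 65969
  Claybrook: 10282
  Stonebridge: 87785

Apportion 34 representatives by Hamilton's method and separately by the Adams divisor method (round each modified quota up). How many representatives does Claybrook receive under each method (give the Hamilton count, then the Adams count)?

1 and 2

Hamilton: Oakdale 3, Rivermont 10, Pinehurst 9, Claybrook 1, Stonebridge 11.
Adams: Oakdale 3, Rivermont 9, Pinehurst 9, Claybrook 2, Stonebridge 11.
Claybrook gets 1 under Hamilton and 2 under Adams.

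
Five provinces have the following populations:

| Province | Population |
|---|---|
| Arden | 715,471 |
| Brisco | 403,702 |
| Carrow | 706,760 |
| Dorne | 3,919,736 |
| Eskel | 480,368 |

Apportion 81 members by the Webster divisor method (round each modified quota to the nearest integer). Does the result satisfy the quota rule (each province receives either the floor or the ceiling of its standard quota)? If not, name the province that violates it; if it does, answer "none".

Dorne

Standard quotas: Arden 9.308, Brisco 5.252, Carrow 9.195, Dorne 50.995, Eskel 6.250.
Webster allocation: Arden 9, Brisco 5, Carrow 9, Dorne 52, Eskel 6.
Dorne has quota 50.995 (lower 50, upper 51) but receives 52 — outside the quota interval.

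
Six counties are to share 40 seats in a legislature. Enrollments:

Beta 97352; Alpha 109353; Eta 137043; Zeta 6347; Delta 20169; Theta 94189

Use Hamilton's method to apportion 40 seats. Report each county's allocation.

Beta 8; Alpha 9; Eta 12; Zeta 1; Delta 2; Theta 8

The standard divisor is 464453/40 ≈ 11611.325.
Standard quotas: Beta 8.3842, Alpha 9.4178, Eta 11.8025, Zeta 0.5466, Delta 1.7370, Theta 8.1118.
Lower quotas: Beta 8, Alpha 9, Eta 11, Zeta 0, Delta 1, Theta 8 (sum 37, leaving 3 seats).
Remainders in descending order: Eta 0.8025, Delta 0.7370, Zeta 0.5466, Alpha 0.4178, Beta 0.3842, Theta 0.1118.
The surplus seats go to Eta, Delta, Zeta.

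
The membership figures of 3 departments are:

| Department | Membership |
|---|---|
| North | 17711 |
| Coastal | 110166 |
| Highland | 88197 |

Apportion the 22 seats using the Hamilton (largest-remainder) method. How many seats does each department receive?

The standard divisor is 216074/22 ≈ 9821.545.
Standard quotas: North 1.8033, Coastal 11.2168, Highland 8.9800.
Lower quotas: North 1, Coastal 11, Highland 8 (sum 20, leaving 2 seats).
Remainders in descending order: Highland 0.9800, North 0.8033, Coastal 0.2168.
The surplus seats go to Highland, North.

North: 2; Coastal: 11; Highland: 9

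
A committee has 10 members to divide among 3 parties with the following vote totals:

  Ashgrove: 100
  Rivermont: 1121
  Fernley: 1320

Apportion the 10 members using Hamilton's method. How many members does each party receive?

Standard divisor: 2541 ÷ 10 ≈ 254.1.
Standard quotas: Ashgrove 0.394, Rivermont 4.412, Fernley 5.195.
Lower quotas: Ashgrove 0, Rivermont 4, Fernley 5 (sum 9, leaving 1 seat).
Remainders in descending order: Rivermont 0.412, Ashgrove 0.394, Fernley 0.195.
Largest remainder: Rivermont receives the extra seat.

Ashgrove 0, Rivermont 5, Fernley 5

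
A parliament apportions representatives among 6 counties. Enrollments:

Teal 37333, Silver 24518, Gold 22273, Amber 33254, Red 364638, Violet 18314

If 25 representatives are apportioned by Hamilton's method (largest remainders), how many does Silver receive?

Standard divisor: 500330 ÷ 25 ≈ 20013.2.
Standard quotas: Teal 1.8654, Silver 1.2251, Gold 1.1129, Amber 1.6616, Red 18.2199, Violet 0.9151.
Lower quotas: Teal 1, Silver 1, Gold 1, Amber 1, Red 18, Violet 0 (sum 22, leaving 3 seats).
Remainders in descending order: Violet 0.9151, Teal 0.8654, Amber 0.6616, Silver 0.2251, Red 0.2199, Gold 0.1129.
Largest remainders: Violet, Teal, Amber receive the extra seats.
Silver receives 1.

1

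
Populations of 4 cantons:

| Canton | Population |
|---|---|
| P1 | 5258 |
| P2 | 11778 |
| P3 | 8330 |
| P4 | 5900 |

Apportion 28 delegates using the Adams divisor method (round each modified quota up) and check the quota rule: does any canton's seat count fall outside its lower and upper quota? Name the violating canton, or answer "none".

Standard quotas: P1 4.709, P2 10.548, P3 7.460, P4 5.284.
Adams allocation: P1 5, P2 10, P3 8, P4 5.
Every allocation lies between the lower and upper quota.

none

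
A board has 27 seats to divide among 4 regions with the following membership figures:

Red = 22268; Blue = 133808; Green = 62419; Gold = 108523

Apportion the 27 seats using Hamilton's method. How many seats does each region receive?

Red 2; Blue 11; Green 5; Gold 9

The standard divisor is 327018/27 ≈ 12111.778.
Standard quotas: Red 1.8385, Blue 11.0478, Green 5.1536, Gold 8.9601.
Lower quotas: Red 1, Blue 11, Green 5, Gold 8 (sum 25, leaving 2 seats).
Remainders in descending order: Gold 0.9601, Red 0.8385, Green 0.1536, Blue 0.0478.
Largest remainders: Gold, Red receive the extra seats.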